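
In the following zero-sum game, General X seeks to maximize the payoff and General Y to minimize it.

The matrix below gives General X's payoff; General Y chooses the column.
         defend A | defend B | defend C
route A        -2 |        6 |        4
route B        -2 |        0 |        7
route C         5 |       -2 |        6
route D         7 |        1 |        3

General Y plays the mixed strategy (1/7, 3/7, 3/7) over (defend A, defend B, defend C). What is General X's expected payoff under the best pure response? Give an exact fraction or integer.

route A: (-2)·(1/7) + (6)·(3/7) + (4)·(3/7) = 4.
route B: (-2)·(1/7) + (0)·(3/7) + (7)·(3/7) = 19/7.
route C: (5)·(1/7) + (-2)·(3/7) + (6)·(3/7) = 17/7.
route D: (7)·(1/7) + (1)·(3/7) + (3)·(3/7) = 19/7.
The best pure response is route A with expected payoff 4.

4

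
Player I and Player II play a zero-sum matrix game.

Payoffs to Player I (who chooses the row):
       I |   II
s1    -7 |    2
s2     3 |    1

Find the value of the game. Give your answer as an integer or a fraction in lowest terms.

Row minima are -7 and 1, so Player I's maximin is 1; column maxima are 3 and 2, so Player II's minimax is 2. These differ, so the equilibrium is in mixed strategies.
Let Player I play s1 with probability p. Player II is indifferent when −7p + 3(1−p) = 2p + (1−p), giving p = 2/11.
Let Player II play I with probability q. Player I is indifferent when −7q + 2(1−q) = 3q + (1−q), giving q = 1/11.
The value is -7·(1/11) + (2)·(10/11) = 13/11.

13/11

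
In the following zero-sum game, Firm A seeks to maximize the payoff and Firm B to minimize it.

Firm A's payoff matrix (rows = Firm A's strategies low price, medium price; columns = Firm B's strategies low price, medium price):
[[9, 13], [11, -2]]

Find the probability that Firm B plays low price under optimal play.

Row minima are 9 and -2, so Firm A's maximin is 9; column maxima are 11 and 13, so Firm B's minimax is 11. These differ, so the equilibrium is in mixed strategies.
Let Firm B play low price with probability q. Firm A is indifferent when 9q + 13(1−q) = 11q − 2(1−q), giving q = 15/17.

15/17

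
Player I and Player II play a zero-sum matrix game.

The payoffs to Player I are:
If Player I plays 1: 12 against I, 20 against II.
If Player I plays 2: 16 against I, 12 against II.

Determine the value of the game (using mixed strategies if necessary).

Row minima are 12 and 12, so Player I's maximin is 12; column maxima are 16 and 20, so Player II's minimax is 16. These differ, so the equilibrium is in mixed strategies.
Let Player I play 1 with probability p. Player II is indifferent when 12p + 16(1−p) = 20p + 12(1−p), giving p = 1/3.
Let Player II play I with probability q. Player I is indifferent when 12q + 20(1−q) = 16q + 12(1−q), giving q = 2/3.
The value is 12·(2/3) + (20)·(1/3) = 44/3.

44/3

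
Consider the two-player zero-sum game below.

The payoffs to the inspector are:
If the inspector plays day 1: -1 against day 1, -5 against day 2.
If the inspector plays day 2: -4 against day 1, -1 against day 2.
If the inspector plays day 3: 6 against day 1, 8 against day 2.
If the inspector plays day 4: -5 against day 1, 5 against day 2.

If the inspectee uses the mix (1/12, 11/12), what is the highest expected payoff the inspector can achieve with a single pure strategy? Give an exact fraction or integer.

47/6

day 1: (-1)·(1/12) + (-5)·(11/12) = -14/3.
day 2: (-4)·(1/12) + (-1)·(11/12) = -5/4.
day 3: (6)·(1/12) + (8)·(11/12) = 47/6.
day 4: (-5)·(1/12) + (5)·(11/12) = 25/6.
The best pure response is day 3 with expected payoff 47/6.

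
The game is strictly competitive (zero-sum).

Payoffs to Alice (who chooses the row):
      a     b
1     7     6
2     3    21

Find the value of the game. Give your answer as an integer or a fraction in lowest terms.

Row minima are 6 and 3, so Alice's maximin is 6; column maxima are 7 and 21, so Bob's minimax is 7. These differ, so the equilibrium is in mixed strategies.
Let Alice play 1 with probability p. Bob is indifferent when 7p + 3(1−p) = 6p + 21(1−p), giving p = 18/19.
Let Bob play a with probability q. Alice is indifferent when 7q + 6(1−q) = 3q + 21(1−q), giving q = 15/19.
The value is 7·(15/19) + (6)·(4/19) = 129/19.

129/19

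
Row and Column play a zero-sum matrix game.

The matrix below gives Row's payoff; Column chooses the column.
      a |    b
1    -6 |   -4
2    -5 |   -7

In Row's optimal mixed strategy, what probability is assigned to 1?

1/2

Row minima are -6 and -7, so Row's maximin is -6; column maxima are -5 and -4, so Column's minimax is -5. These differ, so the equilibrium is in mixed strategies.
Let Row play 1 with probability p. Column is indifferent when −6p − 5(1−p) = −4p − 7(1−p), giving p = 1/2.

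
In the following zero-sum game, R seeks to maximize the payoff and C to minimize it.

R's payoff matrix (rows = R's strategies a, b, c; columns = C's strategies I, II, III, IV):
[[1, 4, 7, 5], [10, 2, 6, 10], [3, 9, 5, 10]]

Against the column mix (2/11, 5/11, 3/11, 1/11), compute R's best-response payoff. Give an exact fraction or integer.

76/11

a: (1)·(2/11) + (4)·(5/11) + (7)·(3/11) + (5)·(1/11) = 48/11.
b: (10)·(2/11) + (2)·(5/11) + (6)·(3/11) + (10)·(1/11) = 58/11.
c: (3)·(2/11) + (9)·(5/11) + (5)·(3/11) + (10)·(1/11) = 76/11.
The best pure response is c with expected payoff 76/11.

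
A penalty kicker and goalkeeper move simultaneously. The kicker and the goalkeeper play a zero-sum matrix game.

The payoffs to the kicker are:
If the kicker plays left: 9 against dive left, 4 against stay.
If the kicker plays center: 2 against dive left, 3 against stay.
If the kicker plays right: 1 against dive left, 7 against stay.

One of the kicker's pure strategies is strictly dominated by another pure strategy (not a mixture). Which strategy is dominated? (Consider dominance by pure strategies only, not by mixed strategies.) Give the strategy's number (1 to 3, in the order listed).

2

Compare center with left: 9 > 2, 4 > 3.
So left strictly dominates center for the kicker; center is strictly dominated.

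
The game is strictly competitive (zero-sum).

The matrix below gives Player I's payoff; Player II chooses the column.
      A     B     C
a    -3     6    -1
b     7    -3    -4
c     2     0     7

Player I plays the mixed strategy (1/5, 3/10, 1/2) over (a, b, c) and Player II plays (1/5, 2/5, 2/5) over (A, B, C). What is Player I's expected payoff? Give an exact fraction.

Against (1/5, 2/5, 2/5), each row's expected payoff is a: 7/5; b: -7/5; c: 16/5.
Taking the (1/5, 3/10, 1/2)-weighted average: (1/5)·(7/5) + (3/10)·(-7/5) + (1/2)·(16/5) = 73/50.

73/50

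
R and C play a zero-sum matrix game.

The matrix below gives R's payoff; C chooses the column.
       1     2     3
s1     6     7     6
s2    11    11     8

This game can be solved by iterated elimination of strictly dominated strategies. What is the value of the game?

8

Row s1 is strictly dominated by row s2 (11>6, 11>7, 8>6); eliminate s1.
Column 2 is strictly dominated by 3 for C (8<11); eliminate 2.
Column 1 is strictly dominated by 3 for C (8<11); eliminate 1.
Only (s2, 3) remains, with payoff 8.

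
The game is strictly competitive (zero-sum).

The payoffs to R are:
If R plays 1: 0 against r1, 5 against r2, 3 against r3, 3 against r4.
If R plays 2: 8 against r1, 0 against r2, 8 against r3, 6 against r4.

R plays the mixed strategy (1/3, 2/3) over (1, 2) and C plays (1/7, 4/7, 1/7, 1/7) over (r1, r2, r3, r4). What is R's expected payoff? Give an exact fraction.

10/3

Against (1/7, 4/7, 1/7, 1/7), each row's expected payoff is 1: 26/7; 2: 22/7.
Taking the (1/3, 2/3)-weighted average: (1/3)·(26/7) + (2/3)·(22/7) = 10/3.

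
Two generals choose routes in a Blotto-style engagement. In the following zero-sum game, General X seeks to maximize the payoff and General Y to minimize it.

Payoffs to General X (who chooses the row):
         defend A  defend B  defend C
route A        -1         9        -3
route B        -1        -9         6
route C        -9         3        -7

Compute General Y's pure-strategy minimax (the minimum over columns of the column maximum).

The worst case (largest entry) in each column is defend A: -1, defend B: 9, defend C: 6.
The best (smallest) of these is -1.

-1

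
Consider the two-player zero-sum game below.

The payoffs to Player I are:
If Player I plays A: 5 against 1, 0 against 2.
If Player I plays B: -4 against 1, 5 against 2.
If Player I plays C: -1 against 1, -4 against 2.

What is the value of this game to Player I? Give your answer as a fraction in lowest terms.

25/14

Row C is strictly dominated by row A, so Player I never plays it.
The remaining 2×2 game on (A, B) × (1, 2) has no saddle point. Let Player I play A with probability p; indifference gives 5p − 4(1−p) = 5(1−p), so p = 9/14.
Similarly Player II's optimal q on 1 is 5/14, and the value is 5·(5/14) + (0)·(9/14) = 25/14.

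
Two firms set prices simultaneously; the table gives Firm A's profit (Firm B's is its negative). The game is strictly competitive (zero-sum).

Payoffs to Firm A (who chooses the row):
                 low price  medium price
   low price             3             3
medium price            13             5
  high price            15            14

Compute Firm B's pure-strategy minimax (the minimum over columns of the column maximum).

The worst case (largest entry) in each column is low price: 15, medium price: 14.
The best (smallest) of these is 14.

14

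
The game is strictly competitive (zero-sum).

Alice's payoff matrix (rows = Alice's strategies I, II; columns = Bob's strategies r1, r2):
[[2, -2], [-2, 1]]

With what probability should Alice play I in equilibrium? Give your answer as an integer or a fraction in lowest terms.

3/7

Row minima are -2 and -2, so Alice's maximin is -2; column maxima are 2 and 1, so Bob's minimax is 1. These differ, so the equilibrium is in mixed strategies.
Let Alice play I with probability p. Bob is indifferent when 2p − 2(1−p) = −2p + (1−p), giving p = 3/7.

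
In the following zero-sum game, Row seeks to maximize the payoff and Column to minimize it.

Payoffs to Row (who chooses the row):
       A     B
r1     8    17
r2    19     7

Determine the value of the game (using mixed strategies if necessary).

Row minima are 8 and 7, so Row's maximin is 8; column maxima are 19 and 17, so Column's minimax is 17. These differ, so the equilibrium is in mixed strategies.
Let Row play r1 with probability p. Column is indifferent when 8p + 19(1−p) = 17p + 7(1−p), giving p = 4/7.
Let Column play A with probability q. Row is indifferent when 8q + 17(1−q) = 19q + 7(1−q), giving q = 10/21.
The value is 8·(10/21) + (17)·(11/21) = 89/7.

89/7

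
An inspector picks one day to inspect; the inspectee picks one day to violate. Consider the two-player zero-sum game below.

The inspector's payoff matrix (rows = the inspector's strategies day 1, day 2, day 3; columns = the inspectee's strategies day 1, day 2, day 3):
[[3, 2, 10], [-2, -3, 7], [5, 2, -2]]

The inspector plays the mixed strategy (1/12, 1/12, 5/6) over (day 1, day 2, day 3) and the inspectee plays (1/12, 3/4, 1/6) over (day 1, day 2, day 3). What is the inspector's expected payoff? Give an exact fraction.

3/2

Against (1/12, 3/4, 1/6), each row's expected payoff is day 1: 41/12; day 2: -5/4; day 3: 19/12.
Taking the (1/12, 1/12, 5/6)-weighted average: (1/12)·(41/12) + (1/12)·(-5/4) + (5/6)·(19/12) = 3/2.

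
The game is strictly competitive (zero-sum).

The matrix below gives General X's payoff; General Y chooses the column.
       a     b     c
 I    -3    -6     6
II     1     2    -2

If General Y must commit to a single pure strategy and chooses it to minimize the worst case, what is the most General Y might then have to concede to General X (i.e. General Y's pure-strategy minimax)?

The worst case (largest entry) in each column is a: 1, b: 2, c: 6.
The best (smallest) of these is 1.

1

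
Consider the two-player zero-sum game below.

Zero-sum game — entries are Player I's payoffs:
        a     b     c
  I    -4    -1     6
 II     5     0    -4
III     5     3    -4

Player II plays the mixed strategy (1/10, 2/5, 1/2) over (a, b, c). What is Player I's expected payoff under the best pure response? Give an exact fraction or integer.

11/5

I: (-4)·(1/10) + (-1)·(2/5) + (6)·(1/2) = 11/5.
II: (5)·(1/10) + (0)·(2/5) + (-4)·(1/2) = -3/2.
III: (5)·(1/10) + (3)·(2/5) + (-4)·(1/2) = -3/10.
The best pure response is I with expected payoff 11/5.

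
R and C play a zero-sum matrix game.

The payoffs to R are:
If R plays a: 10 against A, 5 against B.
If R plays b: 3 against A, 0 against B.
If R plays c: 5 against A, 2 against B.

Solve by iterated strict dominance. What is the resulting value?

Column A is strictly dominated by B for C (5<10, 0<3, 2<5); eliminate A.
Row c is strictly dominated by row a (5>2); eliminate c.
Row b is strictly dominated by row a (5>0); eliminate b.
Only (a, B) remains, with payoff 5.

5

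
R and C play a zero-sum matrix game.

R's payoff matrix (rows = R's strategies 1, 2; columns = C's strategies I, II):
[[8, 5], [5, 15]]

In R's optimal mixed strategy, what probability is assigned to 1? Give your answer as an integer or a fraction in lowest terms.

10/13

Row minima are 5 and 5, so R's maximin is 5; column maxima are 8 and 15, so C's minimax is 8. These differ, so the equilibrium is in mixed strategies.
Let R play 1 with probability p. C is indifferent when 8p + 5(1−p) = 5p + 15(1−p), giving p = 10/13.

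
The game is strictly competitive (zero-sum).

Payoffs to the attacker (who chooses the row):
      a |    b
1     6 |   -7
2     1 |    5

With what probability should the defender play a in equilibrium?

Row minima are -7 and 1, so the attacker's maximin is 1; column maxima are 6 and 5, so the defender's minimax is 5. These differ, so the equilibrium is in mixed strategies.
Let the defender play a with probability q. The attacker is indifferent when 6q − 7(1−q) = q + 5(1−q), giving q = 12/17.

12/17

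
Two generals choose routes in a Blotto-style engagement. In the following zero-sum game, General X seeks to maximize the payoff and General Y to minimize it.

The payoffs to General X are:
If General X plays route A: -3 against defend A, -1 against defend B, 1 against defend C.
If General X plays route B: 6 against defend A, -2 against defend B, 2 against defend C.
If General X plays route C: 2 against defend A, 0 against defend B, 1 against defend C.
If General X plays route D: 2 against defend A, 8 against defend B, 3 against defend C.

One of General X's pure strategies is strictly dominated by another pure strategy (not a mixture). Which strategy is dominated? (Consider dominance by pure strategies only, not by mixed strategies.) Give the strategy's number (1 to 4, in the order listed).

1

Compare route A with route D: 2 > -3, 8 > -1, 3 > 1.
So route D strictly dominates route A for General X; route A is strictly dominated.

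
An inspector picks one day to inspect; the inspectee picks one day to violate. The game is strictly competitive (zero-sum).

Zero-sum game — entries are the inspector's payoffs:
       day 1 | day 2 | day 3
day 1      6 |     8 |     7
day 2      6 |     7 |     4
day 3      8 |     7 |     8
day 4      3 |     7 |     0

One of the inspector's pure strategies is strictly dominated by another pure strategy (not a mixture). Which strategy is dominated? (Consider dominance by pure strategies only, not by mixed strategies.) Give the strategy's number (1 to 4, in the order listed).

4

Compare day 4 with day 1: 6 > 3, 8 > 7, 7 > 0.
So day 1 strictly dominates day 4 for the inspector; day 4 is strictly dominated.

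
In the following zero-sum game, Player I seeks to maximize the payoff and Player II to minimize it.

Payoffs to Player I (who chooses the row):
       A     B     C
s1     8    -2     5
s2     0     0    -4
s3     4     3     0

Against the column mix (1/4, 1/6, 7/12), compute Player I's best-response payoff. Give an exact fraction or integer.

s1: (8)·(1/4) + (-2)·(1/6) + (5)·(7/12) = 55/12.
s2: (0)·(1/4) + (0)·(1/6) + (-4)·(7/12) = -7/3.
s3: (4)·(1/4) + (3)·(1/6) + (0)·(7/12) = 3/2.
The best pure response is s1 with expected payoff 55/12.

55/12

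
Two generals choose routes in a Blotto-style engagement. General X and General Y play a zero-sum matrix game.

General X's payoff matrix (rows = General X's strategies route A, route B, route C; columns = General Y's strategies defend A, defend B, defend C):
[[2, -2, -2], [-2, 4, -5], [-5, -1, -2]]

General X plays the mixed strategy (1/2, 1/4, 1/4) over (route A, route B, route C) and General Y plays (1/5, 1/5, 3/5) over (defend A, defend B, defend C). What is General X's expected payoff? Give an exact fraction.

-37/20

Against (1/5, 1/5, 3/5), each row's expected payoff is route A: -6/5; route B: -13/5; route C: -12/5.
Taking the (1/2, 1/4, 1/4)-weighted average: (1/2)·(-6/5) + (1/4)·(-13/5) + (1/4)·(-12/5) = -37/20.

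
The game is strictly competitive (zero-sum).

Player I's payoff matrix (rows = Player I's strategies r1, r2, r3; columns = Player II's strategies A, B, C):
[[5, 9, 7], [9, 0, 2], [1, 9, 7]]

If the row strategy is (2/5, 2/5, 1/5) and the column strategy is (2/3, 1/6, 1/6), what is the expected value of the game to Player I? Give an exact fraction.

28/5

Against (2/3, 1/6, 1/6), each row's expected payoff is r1: 6; r2: 19/3; r3: 10/3.
Taking the (2/5, 2/5, 1/5)-weighted average: (2/5)·(6) + (2/5)·(19/3) + (1/5)·(10/3) = 28/5.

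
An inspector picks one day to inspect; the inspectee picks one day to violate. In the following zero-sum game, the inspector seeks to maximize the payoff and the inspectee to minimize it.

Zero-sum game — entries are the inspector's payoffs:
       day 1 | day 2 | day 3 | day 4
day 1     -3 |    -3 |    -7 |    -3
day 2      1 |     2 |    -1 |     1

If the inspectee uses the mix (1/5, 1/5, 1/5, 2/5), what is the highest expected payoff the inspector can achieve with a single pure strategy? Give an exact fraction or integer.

4/5

day 1: (-3)·(1/5) + (-3)·(1/5) + (-7)·(1/5) + (-3)·(2/5) = -19/5.
day 2: (1)·(1/5) + (2)·(1/5) + (-1)·(1/5) + (1)·(2/5) = 4/5.
The best pure response is day 2 with expected payoff 4/5.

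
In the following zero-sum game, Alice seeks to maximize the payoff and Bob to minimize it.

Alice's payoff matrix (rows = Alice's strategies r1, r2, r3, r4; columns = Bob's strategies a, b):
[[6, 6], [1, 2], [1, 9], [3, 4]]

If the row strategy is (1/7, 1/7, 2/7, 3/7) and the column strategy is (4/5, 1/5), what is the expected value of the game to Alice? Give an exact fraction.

22/7

Against (4/5, 1/5), each row's expected payoff is r1: 6; r2: 6/5; r3: 13/5; r4: 16/5.
Taking the (1/7, 1/7, 2/7, 3/7)-weighted average: (1/7)·(6) + (1/7)·(6/5) + (2/7)·(13/5) + (3/7)·(16/5) = 22/7.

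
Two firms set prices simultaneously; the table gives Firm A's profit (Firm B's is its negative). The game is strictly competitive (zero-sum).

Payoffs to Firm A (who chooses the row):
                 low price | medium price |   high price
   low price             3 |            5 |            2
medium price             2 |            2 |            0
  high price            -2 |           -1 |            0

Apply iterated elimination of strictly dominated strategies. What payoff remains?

Row high price is strictly dominated by row low price (3>-2, 5>-1, 2>0); eliminate high price.
Column medium price is strictly dominated by high price for Firm B (2<5, 0<2); eliminate medium price.
Column low price is strictly dominated by high price for Firm B (2<3, 0<2); eliminate low price.
Row medium price is strictly dominated by row low price (2>0); eliminate medium price.
Only (low price, high price) remains, with payoff 2.

2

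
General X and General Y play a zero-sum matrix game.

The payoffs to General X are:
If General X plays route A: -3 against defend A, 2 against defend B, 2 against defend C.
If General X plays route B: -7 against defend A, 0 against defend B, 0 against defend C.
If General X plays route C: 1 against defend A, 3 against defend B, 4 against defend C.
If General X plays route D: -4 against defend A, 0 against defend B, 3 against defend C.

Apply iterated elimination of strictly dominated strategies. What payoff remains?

1

Row route B is strictly dominated by row route A (-3>-7, 2>0, 2>0); eliminate route B.
Column defend B is strictly dominated by defend A for General Y (-3<2, 1<3, -4<0); eliminate defend B.
Column defend C is strictly dominated by defend A for General Y (-3<2, 1<4, -4<3); eliminate defend C.
Row route D is strictly dominated by row route A (-3>-4); eliminate route D.
Row route A is strictly dominated by row route C (1>-3); eliminate route A.
Only (route C, defend A) remains, with payoff 1.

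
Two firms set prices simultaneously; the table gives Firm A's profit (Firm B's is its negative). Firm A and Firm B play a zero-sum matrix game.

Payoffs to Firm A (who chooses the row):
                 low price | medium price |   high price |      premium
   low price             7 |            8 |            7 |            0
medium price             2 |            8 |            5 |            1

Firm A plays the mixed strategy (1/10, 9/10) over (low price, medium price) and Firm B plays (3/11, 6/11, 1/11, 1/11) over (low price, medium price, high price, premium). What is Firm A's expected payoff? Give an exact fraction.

28/5

Against (3/11, 6/11, 1/11, 1/11), each row's expected payoff is low price: 76/11; medium price: 60/11.
Taking the (1/10, 9/10)-weighted average: (1/10)·(76/11) + (9/10)·(60/11) = 28/5.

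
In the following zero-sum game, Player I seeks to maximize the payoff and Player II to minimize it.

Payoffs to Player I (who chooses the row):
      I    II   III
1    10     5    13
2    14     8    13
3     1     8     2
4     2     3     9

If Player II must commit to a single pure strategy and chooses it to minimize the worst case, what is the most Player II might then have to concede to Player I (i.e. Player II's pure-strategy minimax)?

8

The worst case (largest entry) in each column is I: 14, II: 8, III: 13.
The best (smallest) of these is 8.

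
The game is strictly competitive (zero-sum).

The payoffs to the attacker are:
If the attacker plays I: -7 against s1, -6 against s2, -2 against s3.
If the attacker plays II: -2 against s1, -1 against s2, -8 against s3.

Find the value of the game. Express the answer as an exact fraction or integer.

-52/11

Column s2 is strictly dominated by s1 for the defender (it gives the attacker more in every row).
The remaining 2×2 game on (I, II) × (s1, s3) has no saddle point. Let the attacker play I with probability p; indifference gives −7p − 2(1−p) = −2p − 8(1−p), so p = 6/11.
Similarly the defender's optimal q on s1 is 6/11, and the value is -7·(6/11) + (-2)·(5/11) = -52/11.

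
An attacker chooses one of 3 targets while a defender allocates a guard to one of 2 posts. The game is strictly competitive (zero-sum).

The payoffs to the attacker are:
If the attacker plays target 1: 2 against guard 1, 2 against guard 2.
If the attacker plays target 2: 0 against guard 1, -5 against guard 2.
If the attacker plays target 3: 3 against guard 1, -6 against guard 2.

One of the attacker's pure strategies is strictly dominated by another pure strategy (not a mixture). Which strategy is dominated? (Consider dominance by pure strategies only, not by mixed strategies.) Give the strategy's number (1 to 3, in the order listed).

Compare target 2 with target 1: 2 > 0, 2 > -5.
So target 1 strictly dominates target 2 for the attacker; target 2 is strictly dominated.

2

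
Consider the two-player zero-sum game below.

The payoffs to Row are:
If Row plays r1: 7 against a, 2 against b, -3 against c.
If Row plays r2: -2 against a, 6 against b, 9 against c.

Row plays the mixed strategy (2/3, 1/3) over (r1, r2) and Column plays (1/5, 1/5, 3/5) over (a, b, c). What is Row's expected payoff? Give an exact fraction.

Against (1/5, 1/5, 3/5), each row's expected payoff is r1: 0; r2: 31/5.
Taking the (2/3, 1/3)-weighted average: (2/3)·(0) + (1/3)·(31/5) = 31/15.

31/15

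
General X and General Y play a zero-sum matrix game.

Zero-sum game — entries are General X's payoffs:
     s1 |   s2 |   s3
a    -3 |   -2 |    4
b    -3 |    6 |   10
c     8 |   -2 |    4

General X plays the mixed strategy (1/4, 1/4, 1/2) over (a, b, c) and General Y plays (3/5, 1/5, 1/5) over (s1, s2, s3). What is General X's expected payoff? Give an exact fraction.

13/5

Against (3/5, 1/5, 1/5), each row's expected payoff is a: -7/5; b: 7/5; c: 26/5.
Taking the (1/4, 1/4, 1/2)-weighted average: (1/4)·(-7/5) + (1/4)·(7/5) + (1/2)·(26/5) = 13/5.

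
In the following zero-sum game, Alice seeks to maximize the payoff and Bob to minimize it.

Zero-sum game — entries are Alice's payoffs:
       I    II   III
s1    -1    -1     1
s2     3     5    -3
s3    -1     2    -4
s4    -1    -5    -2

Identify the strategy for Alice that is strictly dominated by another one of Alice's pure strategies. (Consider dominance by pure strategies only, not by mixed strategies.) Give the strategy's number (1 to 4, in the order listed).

3

Compare s3 with s2: 3 > -1, 5 > 2, -3 > -4.
So s2 strictly dominates s3 for Alice; s3 is strictly dominated.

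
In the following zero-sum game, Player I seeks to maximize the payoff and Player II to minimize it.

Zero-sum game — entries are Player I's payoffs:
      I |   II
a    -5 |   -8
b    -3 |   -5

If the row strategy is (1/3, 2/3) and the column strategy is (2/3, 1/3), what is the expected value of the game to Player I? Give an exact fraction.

Against (2/3, 1/3), each row's expected payoff is a: -6; b: -11/3.
Taking the (1/3, 2/3)-weighted average: (1/3)·(-6) + (2/3)·(-11/3) = -40/9.

-40/9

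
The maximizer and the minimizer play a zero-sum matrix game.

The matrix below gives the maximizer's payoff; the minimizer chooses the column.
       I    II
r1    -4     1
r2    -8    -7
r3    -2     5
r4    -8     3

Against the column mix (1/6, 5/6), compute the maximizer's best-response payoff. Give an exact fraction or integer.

23/6

r1: (-4)·(1/6) + (1)·(5/6) = 1/6.
r2: (-8)·(1/6) + (-7)·(5/6) = -43/6.
r3: (-2)·(1/6) + (5)·(5/6) = 23/6.
r4: (-8)·(1/6) + (3)·(5/6) = 7/6.
The best pure response is r3 with expected payoff 23/6.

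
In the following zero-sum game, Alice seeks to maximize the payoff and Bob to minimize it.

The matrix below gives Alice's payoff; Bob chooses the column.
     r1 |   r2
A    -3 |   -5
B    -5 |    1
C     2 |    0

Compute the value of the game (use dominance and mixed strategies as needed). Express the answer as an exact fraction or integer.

Row A is strictly dominated by row C, so Alice never plays it.
The remaining 2×2 game on (B, C) × (r1, r2) has no saddle point. Let Alice play B with probability p; indifference gives −5p + 2(1−p) = p, so p = 1/4.
Similarly Bob's optimal q on r1 is 1/8, and the value is -5·(1/8) + (1)·(7/8) = 1/4.

1/4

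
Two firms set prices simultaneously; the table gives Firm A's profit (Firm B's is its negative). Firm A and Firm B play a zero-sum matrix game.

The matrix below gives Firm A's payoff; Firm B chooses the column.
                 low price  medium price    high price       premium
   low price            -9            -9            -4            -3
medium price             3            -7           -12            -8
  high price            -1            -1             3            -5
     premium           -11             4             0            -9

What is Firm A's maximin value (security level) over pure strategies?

-5

The worst-case payoff for each row is low price: -9, medium price: -12, high price: -5, premium: -11.
The best of these is -5.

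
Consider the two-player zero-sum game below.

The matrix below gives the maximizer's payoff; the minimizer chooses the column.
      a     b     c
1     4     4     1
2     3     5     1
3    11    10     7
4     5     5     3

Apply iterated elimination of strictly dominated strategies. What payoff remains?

Row 1 is strictly dominated by row 3 (11>4, 10>4, 7>1); eliminate 1.
Column b is strictly dominated by c for the minimizer (1<5, 7<10, 3<5); eliminate b.
Column a is strictly dominated by c for the minimizer (1<3, 7<11, 3<5); eliminate a.
Row 2 is strictly dominated by row 3 (7>1); eliminate 2.
Row 4 is strictly dominated by row 3 (7>3); eliminate 4.
Only (3, c) remains, with payoff 7.

7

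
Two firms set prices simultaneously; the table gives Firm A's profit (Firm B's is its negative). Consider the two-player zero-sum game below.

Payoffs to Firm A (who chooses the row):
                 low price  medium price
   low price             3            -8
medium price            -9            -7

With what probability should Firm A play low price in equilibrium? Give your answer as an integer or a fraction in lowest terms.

2/13

Row minima are -8 and -9, so Firm A's maximin is -8; column maxima are 3 and -7, so Firm B's minimax is -7. These differ, so the equilibrium is in mixed strategies.
Let Firm A play low price with probability p. Firm B is indifferent when 3p − 9(1−p) = −8p − 7(1−p), giving p = 2/13.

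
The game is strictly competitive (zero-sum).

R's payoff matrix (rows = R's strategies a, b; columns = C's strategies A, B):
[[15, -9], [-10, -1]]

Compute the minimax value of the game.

Row minima are -9 and -10, so R's maximin is -9; column maxima are 15 and -1, so C's minimax is -1. These differ, so the equilibrium is in mixed strategies.
Let R play a with probability p. C is indifferent when 15p − 10(1−p) = −9p − (1−p), giving p = 3/11.
Let C play A with probability q. R is indifferent when 15q − 9(1−q) = −10q − (1−q), giving q = 8/33.
The value is 15·(8/33) + (-9)·(25/33) = -35/11.

-35/11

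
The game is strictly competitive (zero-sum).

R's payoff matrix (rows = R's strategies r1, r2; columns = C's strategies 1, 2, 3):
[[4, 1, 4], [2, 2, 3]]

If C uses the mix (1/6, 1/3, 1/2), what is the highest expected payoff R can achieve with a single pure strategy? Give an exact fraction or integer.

r1: (4)·(1/6) + (1)·(1/3) + (4)·(1/2) = 3.
r2: (2)·(1/6) + (2)·(1/3) + (3)·(1/2) = 5/2.
The best pure response is r1 with expected payoff 3.

3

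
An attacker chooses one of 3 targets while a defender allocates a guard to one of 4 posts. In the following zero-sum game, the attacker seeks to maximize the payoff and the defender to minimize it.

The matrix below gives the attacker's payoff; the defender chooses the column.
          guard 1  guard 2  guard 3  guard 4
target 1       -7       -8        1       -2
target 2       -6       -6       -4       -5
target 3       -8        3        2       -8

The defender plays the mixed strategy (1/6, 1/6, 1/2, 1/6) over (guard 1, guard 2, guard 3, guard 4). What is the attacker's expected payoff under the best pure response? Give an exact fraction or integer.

-7/6

target 1: (-7)·(1/6) + (-8)·(1/6) + (1)·(1/2) + (-2)·(1/6) = -7/3.
target 2: (-6)·(1/6) + (-6)·(1/6) + (-4)·(1/2) + (-5)·(1/6) = -29/6.
target 3: (-8)·(1/6) + (3)·(1/6) + (2)·(1/2) + (-8)·(1/6) = -7/6.
The best pure response is target 3 with expected payoff -7/6.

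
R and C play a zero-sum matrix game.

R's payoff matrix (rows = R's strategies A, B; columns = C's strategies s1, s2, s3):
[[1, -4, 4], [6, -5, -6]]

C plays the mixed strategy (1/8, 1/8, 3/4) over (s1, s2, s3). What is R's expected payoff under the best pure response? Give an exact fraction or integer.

21/8

A: (1)·(1/8) + (-4)·(1/8) + (4)·(3/4) = 21/8.
B: (6)·(1/8) + (-5)·(1/8) + (-6)·(3/4) = -35/8.
The best pure response is A with expected payoff 21/8.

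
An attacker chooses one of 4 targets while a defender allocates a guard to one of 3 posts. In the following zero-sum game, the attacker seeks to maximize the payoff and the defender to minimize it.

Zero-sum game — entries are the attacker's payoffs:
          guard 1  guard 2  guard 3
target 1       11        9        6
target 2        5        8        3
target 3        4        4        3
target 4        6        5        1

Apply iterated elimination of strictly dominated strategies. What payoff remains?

6

Column guard 1 is strictly dominated by guard 3 for the defender (6<11, 3<5, 3<4, 1<6); eliminate guard 1.
Row target 2 is strictly dominated by row target 1 (9>8, 6>3); eliminate target 2.
Column guard 2 is strictly dominated by guard 3 for the defender (6<9, 3<4, 1<5); eliminate guard 2.
Row target 4 is strictly dominated by row target 1 (6>1); eliminate target 4.
Row target 3 is strictly dominated by row target 1 (6>3); eliminate target 3.
Only (target 1, guard 3) remains, with payoff 6.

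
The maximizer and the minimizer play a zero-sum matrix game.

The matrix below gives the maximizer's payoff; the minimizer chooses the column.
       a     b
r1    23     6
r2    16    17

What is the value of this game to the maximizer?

Row minima are 6 and 16, so the maximizer's maximin is 16; column maxima are 23 and 17, so the minimizer's minimax is 17. These differ, so the equilibrium is in mixed strategies.
Let the maximizer play r1 with probability p. The minimizer is indifferent when 23p + 16(1−p) = 6p + 17(1−p), giving p = 1/18.
Let the minimizer play a with probability q. The maximizer is indifferent when 23q + 6(1−q) = 16q + 17(1−q), giving q = 11/18.
The value is 23·(11/18) + (6)·(7/18) = 295/18.

295/18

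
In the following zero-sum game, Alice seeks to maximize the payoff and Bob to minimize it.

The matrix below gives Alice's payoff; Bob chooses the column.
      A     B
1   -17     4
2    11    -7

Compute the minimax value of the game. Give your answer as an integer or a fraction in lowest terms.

Row minima are -17 and -7, so Alice's maximin is -7; column maxima are 11 and 4, so Bob's minimax is 4. These differ, so the equilibrium is in mixed strategies.
Let Alice play 1 with probability p. Bob is indifferent when −17p + 11(1−p) = 4p − 7(1−p), giving p = 6/13.
Let Bob play A with probability q. Alice is indifferent when −17q + 4(1−q) = 11q − 7(1−q), giving q = 11/39.
The value is -17·(11/39) + (4)·(28/39) = -25/13.

-25/13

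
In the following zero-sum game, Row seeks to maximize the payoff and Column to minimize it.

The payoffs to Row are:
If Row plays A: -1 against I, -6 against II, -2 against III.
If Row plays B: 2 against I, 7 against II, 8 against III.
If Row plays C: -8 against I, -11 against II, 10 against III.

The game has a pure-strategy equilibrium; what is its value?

Row minima: -6, 2, -11 → Row's maximin is 2.
Column maxima: 2, 7, 10 → Column's minimax is 2.
They coincide at (B, I), so the value is 2.

2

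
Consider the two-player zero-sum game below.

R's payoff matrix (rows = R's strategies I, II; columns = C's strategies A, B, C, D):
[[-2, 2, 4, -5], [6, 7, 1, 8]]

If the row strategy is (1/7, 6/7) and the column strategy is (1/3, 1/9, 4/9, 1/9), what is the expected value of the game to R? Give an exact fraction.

Against (1/3, 1/9, 4/9, 1/9), each row's expected payoff is I: 7/9; II: 37/9.
Taking the (1/7, 6/7)-weighted average: (1/7)·(7/9) + (6/7)·(37/9) = 229/63.

229/63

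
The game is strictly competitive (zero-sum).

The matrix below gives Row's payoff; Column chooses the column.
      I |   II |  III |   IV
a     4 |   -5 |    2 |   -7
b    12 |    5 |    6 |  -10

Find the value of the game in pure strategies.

Row minima: -7, -10 → Row's maximin is -7.
Column maxima: 12, 5, 6, -7 → Column's minimax is -7.
They coincide at (a, IV), so the value is -7.

-7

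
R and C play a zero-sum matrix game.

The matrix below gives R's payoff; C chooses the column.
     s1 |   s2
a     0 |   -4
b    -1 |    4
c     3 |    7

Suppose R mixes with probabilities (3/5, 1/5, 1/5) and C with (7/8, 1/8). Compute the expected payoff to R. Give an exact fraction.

Against (7/8, 1/8), each row's expected payoff is a: -1/2; b: -3/8; c: 7/2.
Taking the (3/5, 1/5, 1/5)-weighted average: (3/5)·(-1/2) + (1/5)·(-3/8) + (1/5)·(7/2) = 13/40.

13/40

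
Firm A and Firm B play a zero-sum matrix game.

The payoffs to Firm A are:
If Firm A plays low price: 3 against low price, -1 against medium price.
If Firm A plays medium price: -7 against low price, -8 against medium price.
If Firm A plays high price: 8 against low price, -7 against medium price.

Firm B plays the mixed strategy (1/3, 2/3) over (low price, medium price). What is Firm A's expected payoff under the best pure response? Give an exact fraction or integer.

low price: (3)·(1/3) + (-1)·(2/3) = 1/3.
medium price: (-7)·(1/3) + (-8)·(2/3) = -23/3.
high price: (8)·(1/3) + (-7)·(2/3) = -2.
The best pure response is low price with expected payoff 1/3.

1/3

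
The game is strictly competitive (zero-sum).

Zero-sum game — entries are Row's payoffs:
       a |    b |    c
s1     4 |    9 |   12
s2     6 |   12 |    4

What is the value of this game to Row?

28/5

Column b is strictly dominated by a for Column (it gives Row more in every row).
The remaining 2×2 game on (s1, s2) × (a, c) has no saddle point. Let Row play s1 with probability p; indifference gives 4p + 6(1−p) = 12p + 4(1−p), so p = 1/5.
Similarly Column's optimal q on a is 4/5, and the value is 4·(4/5) + (12)·(1/5) = 28/5.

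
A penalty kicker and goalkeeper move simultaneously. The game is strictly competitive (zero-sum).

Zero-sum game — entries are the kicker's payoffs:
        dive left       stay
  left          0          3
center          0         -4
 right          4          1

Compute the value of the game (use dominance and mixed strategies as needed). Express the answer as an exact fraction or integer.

2

Row center is strictly dominated by row right, so the kicker never plays it.
The remaining 2×2 game on (left, right) × (dive left, stay) has no saddle point. Let the kicker play left with probability p; indifference gives 4(1−p) = 3p + (1−p), so p = 1/2.
Similarly the goalkeeper's optimal q on dive left is 1/3, and the value is 0·(1/3) + (3)·(2/3) = 2.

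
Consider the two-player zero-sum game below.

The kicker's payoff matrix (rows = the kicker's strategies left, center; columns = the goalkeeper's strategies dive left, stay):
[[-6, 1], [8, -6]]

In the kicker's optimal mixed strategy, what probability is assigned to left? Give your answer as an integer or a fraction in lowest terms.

2/3

Row minima are -6 and -6, so the kicker's maximin is -6; column maxima are 8 and 1, so the goalkeeper's minimax is 1. These differ, so the equilibrium is in mixed strategies.
Let the kicker play left with probability p. The goalkeeper is indifferent when −6p + 8(1−p) = p − 6(1−p), giving p = 2/3.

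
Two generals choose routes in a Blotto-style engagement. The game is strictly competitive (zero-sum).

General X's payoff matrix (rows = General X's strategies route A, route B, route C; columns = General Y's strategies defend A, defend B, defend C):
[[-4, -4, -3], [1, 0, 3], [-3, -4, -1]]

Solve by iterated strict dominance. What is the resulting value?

Row route C is strictly dominated by row route B (1>-3, 0>-4, 3>-1); eliminate route C.
Row route A is strictly dominated by row route B (1>-4, 0>-4, 3>-3); eliminate route A.
Column defend A is strictly dominated by defend B for General Y (0<1); eliminate defend A.
Column defend C is strictly dominated by defend B for General Y (0<3); eliminate defend C.
Only (route B, defend B) remains, with payoff 0.

0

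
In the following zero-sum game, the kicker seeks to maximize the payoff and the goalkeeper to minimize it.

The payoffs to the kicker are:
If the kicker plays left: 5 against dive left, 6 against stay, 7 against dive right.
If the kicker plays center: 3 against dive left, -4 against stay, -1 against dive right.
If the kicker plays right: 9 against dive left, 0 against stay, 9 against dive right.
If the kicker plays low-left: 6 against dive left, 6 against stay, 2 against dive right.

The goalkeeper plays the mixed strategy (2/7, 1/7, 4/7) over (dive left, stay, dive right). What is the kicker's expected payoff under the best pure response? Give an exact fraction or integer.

left: (5)·(2/7) + (6)·(1/7) + (7)·(4/7) = 44/7.
center: (3)·(2/7) + (-4)·(1/7) + (-1)·(4/7) = -2/7.
right: (9)·(2/7) + (0)·(1/7) + (9)·(4/7) = 54/7.
low-left: (6)·(2/7) + (6)·(1/7) + (2)·(4/7) = 26/7.
The best pure response is right with expected payoff 54/7.

54/7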